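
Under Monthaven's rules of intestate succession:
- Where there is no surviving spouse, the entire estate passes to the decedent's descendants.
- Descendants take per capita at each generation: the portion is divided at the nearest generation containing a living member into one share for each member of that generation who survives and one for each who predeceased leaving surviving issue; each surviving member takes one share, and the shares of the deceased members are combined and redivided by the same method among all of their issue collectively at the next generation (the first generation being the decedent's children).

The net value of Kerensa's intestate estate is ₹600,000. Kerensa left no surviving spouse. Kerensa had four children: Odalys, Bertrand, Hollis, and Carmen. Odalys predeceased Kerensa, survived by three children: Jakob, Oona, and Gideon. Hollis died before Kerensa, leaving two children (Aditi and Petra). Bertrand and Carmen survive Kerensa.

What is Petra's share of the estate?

The entire ₹600,000 passes to the descendants.
That amount (₹600,000) is divided at the children's generation into 4 shares of ₹150,000. Bertrand and Carmen each take ₹150,000. The 2 shares of the deceased (Odalys and Hollis) are combined into a pool of ₹300,000.
That pool (₹300,000) is divided at the grandchildren's generation equally among Jakob, Oona, Gideon, Aditi, and Petra: ₹60,000 each.

Petra receives ₹60,000.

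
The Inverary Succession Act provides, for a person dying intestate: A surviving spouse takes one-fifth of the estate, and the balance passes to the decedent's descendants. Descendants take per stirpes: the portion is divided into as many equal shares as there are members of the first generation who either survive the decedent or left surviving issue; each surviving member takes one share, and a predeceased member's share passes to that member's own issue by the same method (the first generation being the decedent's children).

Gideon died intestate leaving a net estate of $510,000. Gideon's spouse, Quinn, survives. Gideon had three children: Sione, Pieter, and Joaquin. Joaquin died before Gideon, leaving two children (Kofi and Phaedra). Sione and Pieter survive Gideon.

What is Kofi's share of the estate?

Kofi receives $68,000.

Quinn takes one-fifth of $510,000 = $102,000. The remaining $408,000 passes to the descendants.
The descendants' portion ($408,000) is divided into 3 shares of $136,000: Sione and Pieter each take $136,000; Joaquin's $136,000 share passes to Joaquin's issue.
Joaquin's share ($136,000) is divided into 2 shares of $68,000: Kofi and Phaedra each take $68,000.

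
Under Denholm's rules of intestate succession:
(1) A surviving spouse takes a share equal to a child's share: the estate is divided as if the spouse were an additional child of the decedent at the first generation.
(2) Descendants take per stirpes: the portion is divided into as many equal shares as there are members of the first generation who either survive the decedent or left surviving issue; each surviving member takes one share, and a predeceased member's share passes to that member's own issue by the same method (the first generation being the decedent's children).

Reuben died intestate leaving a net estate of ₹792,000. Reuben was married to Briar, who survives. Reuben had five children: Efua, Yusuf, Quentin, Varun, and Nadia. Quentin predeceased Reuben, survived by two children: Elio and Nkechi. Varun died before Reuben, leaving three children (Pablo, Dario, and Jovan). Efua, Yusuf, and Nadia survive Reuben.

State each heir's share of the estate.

The spouse counts as an additional share at the children's level, so there are 6 primary shares of ₹132,000. Briar takes one such share (₹132,000).
The children's combined portion (₹660,000) is divided into 5 shares of ₹132,000: Efua, Yusuf, and Nadia each take ₹132,000; Quentin's ₹132,000 share passes to Quentin's issue; Varun's ₹132,000 share passes to Varun's issue.
Quentin's share (₹132,000) is divided into 2 shares of ₹66,000: Elio and Nkechi each take ₹66,000.
Varun's share (₹132,000) is divided into 3 shares of ₹44,000: Pablo, Dario, and Jovan each take ₹44,000.

Briar: ₹132,000; Efua: ₹132,000; Yusuf: ₹132,000; Elio: ₹66,000; Nkechi: ₹66,000; Pablo: ₹44,000; Dario: ₹44,000; Jovan: ₹44,000; Nadia: ₹132,000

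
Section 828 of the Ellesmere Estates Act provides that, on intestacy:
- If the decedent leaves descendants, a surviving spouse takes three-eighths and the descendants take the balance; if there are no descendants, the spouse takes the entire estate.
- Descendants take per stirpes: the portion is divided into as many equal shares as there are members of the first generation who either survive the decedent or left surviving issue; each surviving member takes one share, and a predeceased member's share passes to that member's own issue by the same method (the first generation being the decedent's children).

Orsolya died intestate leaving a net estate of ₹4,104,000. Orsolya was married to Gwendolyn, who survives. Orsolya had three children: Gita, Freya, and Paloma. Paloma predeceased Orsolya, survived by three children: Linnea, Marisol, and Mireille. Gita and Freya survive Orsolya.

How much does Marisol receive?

Gwendolyn takes three-eighths of ₹4,104,000 = ₹1,539,000. The remaining ₹2,565,000 passes to the descendants.
The descendants' portion (₹2,565,000) is divided into 3 shares of ₹855,000: Gita and Freya each take ₹855,000; Paloma's ₹855,000 share passes to Paloma's issue.
Paloma's share (₹855,000) is divided into 3 shares of ₹285,000: Linnea, Marisol, and Mireille each take ₹285,000.

Marisol receives ₹285,000.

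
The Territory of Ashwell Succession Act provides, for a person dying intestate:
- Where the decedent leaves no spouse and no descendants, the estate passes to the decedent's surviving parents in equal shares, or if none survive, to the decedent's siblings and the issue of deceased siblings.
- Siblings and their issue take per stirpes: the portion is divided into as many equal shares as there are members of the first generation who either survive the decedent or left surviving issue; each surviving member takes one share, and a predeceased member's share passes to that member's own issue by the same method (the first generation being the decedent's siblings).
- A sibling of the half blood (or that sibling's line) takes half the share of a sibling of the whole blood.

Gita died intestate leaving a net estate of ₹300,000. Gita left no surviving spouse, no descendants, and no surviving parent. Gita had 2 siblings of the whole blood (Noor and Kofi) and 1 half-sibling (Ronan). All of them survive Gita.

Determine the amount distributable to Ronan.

The entire ₹300,000 passes to the siblings and their issue.
Counting each half-blood sibling's line as half a unit, there are 5/2 units in ₹300,000, so one unit is ₹120,000. Whole-blood lines (Noor and Kofi) take ₹120,000 each; half-blood lines (Ronan) take ₹60,000 each.

Ronan receives ₹60,000.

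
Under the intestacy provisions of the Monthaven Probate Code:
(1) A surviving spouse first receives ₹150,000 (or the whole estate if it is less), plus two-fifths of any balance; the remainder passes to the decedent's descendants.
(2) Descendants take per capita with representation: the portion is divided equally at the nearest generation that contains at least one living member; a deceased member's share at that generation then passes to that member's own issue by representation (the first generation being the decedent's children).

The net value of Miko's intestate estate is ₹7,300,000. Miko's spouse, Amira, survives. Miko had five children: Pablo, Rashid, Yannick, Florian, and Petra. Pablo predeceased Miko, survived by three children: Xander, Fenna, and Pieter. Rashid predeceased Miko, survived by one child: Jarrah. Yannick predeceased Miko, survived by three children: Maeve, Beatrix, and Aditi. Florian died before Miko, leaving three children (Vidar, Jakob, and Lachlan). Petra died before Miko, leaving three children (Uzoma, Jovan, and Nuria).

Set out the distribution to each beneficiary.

Amira: ₹3,010,000; Xander: ₹330,000; Fenna: ₹330,000; Pieter: ₹330,000; Jarrah: ₹330,000; Maeve: ₹330,000; Beatrix: ₹330,000; Aditi: ₹330,000; Vidar: ₹330,000; Jakob: ₹330,000; Lachlan: ₹330,000; Uzoma: ₹330,000; Jovan: ₹330,000; Nuria: ₹330,000

Amira first takes ₹150,000, leaving a balance of ₹7,150,000. Amira then takes two-fifths of the balance (₹2,860,000), for a total of ₹3,010,000. The remaining ₹4,290,000 passes to the descendants.
No child survives, so the initial division is made at the grandchildren's generation.
The descendants' portion (₹4,290,000) is divided into 13 shares of ₹330,000: Xander, Fenna, Pieter, Jarrah, Maeve, Beatrix, Aditi, Vidar, Jakob, Lachlan, Uzoma, Jovan, and Nuria each take ₹330,000.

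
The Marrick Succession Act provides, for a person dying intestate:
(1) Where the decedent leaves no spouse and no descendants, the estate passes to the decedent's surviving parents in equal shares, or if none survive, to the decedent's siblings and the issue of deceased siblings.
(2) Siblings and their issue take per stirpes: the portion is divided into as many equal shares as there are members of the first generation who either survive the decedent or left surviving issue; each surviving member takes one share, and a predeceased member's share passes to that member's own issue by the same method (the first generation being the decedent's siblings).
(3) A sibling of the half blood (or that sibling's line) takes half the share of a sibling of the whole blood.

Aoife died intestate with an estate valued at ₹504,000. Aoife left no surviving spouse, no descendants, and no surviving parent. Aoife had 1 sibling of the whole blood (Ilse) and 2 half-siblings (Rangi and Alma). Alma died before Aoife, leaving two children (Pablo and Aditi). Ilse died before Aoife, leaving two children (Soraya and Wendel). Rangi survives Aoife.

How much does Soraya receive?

Soraya receives ₹126,000.

The entire ₹504,000 passes to the siblings and their issue.
Counting each half-blood sibling's line as half a unit, there are 2 units in ₹504,000, so one unit is ₹252,000. Whole-blood lines (Ilse) take ₹252,000 each; half-blood lines (Rangi and Alma) take ₹126,000 each.
Alma's share (₹126,000) is divided into 2 shares of ₹63,000: Pablo and Aditi each take ₹63,000.
Ilse's share (₹252,000) is divided into 2 shares of ₹126,000: Soraya and Wendel each take ₹126,000.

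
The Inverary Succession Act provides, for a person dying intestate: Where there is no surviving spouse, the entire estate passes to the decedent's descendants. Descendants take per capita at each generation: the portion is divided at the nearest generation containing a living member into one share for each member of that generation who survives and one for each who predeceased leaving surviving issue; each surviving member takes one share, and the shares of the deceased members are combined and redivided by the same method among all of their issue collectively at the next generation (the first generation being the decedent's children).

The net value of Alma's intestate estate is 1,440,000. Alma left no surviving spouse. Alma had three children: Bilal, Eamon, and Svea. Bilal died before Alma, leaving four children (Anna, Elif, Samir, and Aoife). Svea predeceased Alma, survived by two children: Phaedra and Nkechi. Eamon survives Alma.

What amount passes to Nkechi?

Nkechi receives 160,000.

The entire 1,440,000 passes to the descendants.
That amount (1,440,000) is divided at the children's generation into 3 shares of 480,000. Eamon takes 480,000. The 2 shares of the deceased (Bilal and Svea) are combined into a pool of 960,000.
That pool (960,000) is divided at the grandchildren's generation equally among Anna, Elif, Samir, Aoife, Phaedra, and Nkechi: 160,000 each.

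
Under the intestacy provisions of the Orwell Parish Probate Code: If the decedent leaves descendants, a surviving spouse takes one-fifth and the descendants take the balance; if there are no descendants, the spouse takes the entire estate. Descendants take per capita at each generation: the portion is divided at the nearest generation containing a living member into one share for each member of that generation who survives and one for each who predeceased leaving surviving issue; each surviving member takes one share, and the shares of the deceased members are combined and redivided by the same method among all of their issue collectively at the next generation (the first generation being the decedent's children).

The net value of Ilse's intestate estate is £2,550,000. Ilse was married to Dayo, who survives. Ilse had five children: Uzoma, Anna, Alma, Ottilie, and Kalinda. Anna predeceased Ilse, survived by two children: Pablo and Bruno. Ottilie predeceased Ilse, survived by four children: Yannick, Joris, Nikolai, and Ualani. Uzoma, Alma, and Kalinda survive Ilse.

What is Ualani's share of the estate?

Ualani receives £136,000.

Dayo takes one-fifth of £2,550,000 = £510,000. The remaining £2,040,000 passes to the descendants.
The descendants' portion (£2,040,000) is divided at the children's generation into 5 shares of £408,000. Uzoma, Alma, and Kalinda each take £408,000. The 2 shares of the deceased (Anna and Ottilie) are combined into a pool of £816,000.
That pool (£816,000) is divided at the grandchildren's generation equally among Pablo, Bruno, Yannick, Joris, Nikolai, and Ualani: £136,000 each.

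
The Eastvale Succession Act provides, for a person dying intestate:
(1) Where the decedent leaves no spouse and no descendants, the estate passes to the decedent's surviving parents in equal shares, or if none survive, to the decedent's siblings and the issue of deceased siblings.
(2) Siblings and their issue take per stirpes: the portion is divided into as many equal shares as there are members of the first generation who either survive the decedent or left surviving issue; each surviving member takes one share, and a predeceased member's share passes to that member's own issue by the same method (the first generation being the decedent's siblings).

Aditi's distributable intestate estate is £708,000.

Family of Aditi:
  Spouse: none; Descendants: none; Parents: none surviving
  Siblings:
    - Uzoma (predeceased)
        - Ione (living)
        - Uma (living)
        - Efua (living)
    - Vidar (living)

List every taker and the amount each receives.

The entire £708,000 passes to the siblings and their issue.
That amount (£708,000) is divided into 2 shares of £354,000: Vidar takes £354,000; Uzoma's £354,000 share passes to Uzoma's issue.
Uzoma's share (£354,000) is divided into 3 shares of £118,000: Ione, Uma, and Efua each take £118,000.

Ione: £118,000; Uma: £118,000; Efua: £118,000; Vidar: £354,000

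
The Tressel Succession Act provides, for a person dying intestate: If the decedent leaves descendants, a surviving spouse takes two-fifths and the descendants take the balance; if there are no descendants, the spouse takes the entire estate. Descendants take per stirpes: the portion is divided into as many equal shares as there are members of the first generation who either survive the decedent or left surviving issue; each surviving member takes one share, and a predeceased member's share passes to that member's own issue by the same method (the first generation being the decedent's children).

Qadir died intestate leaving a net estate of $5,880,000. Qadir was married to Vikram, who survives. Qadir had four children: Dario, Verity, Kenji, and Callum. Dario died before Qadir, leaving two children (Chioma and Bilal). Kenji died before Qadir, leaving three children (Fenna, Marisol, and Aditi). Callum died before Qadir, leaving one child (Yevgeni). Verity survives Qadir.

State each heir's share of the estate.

Vikram: $2,352,000; Chioma: $441,000; Bilal: $441,000; Verity: $882,000; Fenna: $294,000; Marisol: $294,000; Aditi: $294,000; Yevgeni: $882,000

Vikram takes two-fifths of $5,880,000 = $2,352,000. The remaining $3,528,000 passes to the descendants.
The descendants' portion ($3,528,000) is divided into 4 shares of $882,000: Verity takes $882,000; Dario's $882,000 share passes to Dario's issue; Kenji's $882,000 share passes to Kenji's issue; Callum's $882,000 share passes to Callum's issue.
Dario's share ($882,000) is divided into 2 shares of $441,000: Chioma and Bilal each take $441,000.
Kenji's share ($882,000) is divided into 3 shares of $294,000: Fenna, Marisol, and Aditi each take $294,000.
Callum's share ($882,000) passes entirely to Yevgeni.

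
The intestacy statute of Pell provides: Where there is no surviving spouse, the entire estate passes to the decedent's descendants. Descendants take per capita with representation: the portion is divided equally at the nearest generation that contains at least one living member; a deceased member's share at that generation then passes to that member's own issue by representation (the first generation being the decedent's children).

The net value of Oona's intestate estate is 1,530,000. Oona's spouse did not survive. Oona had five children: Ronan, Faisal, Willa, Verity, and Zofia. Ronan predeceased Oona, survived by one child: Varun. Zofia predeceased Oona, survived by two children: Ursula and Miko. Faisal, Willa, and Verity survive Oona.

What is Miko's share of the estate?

Miko receives 153,000.

The entire 1,530,000 passes to the descendants.
That amount (1,530,000) is divided into 5 shares of 306,000: Faisal, Willa, and Verity each take 306,000; Ronan's 306,000 share passes to Ronan's issue; Zofia's 306,000 share passes to Zofia's issue.
Ronan's share (306,000) passes entirely to Varun.
Zofia's share (306,000) is divided into 2 shares of 153,000: Ursula and Miko each take 153,000.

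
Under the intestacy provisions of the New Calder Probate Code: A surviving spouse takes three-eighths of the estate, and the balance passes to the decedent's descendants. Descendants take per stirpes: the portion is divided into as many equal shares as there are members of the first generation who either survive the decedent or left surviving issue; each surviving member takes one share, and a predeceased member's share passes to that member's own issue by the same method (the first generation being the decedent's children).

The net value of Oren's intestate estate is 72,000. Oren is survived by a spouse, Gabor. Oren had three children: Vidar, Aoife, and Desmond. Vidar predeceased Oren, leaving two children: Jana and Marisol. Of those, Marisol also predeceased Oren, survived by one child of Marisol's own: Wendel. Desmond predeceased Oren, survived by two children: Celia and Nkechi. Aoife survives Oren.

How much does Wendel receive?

Gabor takes three-eighths of 72,000 = 27,000. The remaining 45,000 passes to the descendants.
The descendants' portion (45,000) is divided into 3 shares of 15,000: Aoife takes 15,000; Vidar's 15,000 share passes to Vidar's issue; Desmond's 15,000 share passes to Desmond's issue.
Vidar's share (15,000) is divided into 2 shares of 7,500: Jana takes 7,500; Marisol's 7,500 share passes to Marisol's issue.
Marisol's share (7,500) passes entirely to Wendel.
Desmond's share (15,000) is divided into 2 shares of 7,500: Celia and Nkechi each take 7,500.

Wendel receives 7,500.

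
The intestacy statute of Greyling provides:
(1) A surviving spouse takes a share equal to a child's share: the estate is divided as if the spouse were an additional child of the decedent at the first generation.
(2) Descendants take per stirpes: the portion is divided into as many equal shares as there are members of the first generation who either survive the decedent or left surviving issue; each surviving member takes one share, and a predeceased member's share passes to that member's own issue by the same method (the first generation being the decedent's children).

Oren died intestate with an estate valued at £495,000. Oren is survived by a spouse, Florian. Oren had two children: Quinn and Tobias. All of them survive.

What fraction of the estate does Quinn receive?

The spouse counts as an additional share at the children's level, so there are 3 primary shares of £165,000. Florian takes one such share (£165,000).
The children's combined portion (£330,000) is divided into 2 shares of £165,000: Quinn and Tobias each take £165,000.

Quinn receives 1/3 of the estate.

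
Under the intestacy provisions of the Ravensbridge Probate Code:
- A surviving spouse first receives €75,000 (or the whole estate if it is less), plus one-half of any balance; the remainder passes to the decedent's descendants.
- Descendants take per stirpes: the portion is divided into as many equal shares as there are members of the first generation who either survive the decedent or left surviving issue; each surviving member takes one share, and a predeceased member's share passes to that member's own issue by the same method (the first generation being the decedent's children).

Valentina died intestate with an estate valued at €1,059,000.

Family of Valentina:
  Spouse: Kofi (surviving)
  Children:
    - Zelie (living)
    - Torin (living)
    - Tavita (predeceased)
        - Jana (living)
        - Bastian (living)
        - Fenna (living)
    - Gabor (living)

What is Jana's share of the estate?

Jana receives €41,000.

Kofi first takes €75,000, leaving a balance of €984,000. Kofi then takes one-half of the balance (€492,000), for a total of €567,000. The remaining €492,000 passes to the descendants.
The descendants' portion (€492,000) is divided into 4 shares of €123,000: Zelie, Torin, and Gabor each take €123,000; Tavita's €123,000 share passes to Tavita's issue.
Tavita's share (€123,000) is divided into 3 shares of €41,000: Jana, Bastian, and Fenna each take €41,000.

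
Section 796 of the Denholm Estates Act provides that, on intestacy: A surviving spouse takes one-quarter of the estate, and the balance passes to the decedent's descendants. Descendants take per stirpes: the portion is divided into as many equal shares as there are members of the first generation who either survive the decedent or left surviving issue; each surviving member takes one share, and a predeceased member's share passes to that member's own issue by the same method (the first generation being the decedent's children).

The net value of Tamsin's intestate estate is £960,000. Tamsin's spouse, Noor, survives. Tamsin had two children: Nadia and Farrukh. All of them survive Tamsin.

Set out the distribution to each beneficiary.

Noor takes one-quarter of £960,000 = £240,000. The remaining £720,000 passes to the descendants.
The descendants' portion (£720,000) is divided into 2 shares of £360,000: Nadia and Farrukh each take £360,000.

Noor: £240,000; Nadia: £360,000; Farrukh: £360,000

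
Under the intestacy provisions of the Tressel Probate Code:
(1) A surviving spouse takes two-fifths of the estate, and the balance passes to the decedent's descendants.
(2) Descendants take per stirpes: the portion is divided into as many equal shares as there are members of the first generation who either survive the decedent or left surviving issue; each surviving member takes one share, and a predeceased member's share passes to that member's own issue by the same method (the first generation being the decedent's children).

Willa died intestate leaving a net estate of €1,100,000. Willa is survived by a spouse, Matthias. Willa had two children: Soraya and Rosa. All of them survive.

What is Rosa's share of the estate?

Rosa receives €330,000.

Matthias takes two-fifths of €1,100,000 = €440,000. The remaining €660,000 passes to the descendants.
The descendants' portion (€660,000) is divided into 2 shares of €330,000: Soraya and Rosa each take €330,000.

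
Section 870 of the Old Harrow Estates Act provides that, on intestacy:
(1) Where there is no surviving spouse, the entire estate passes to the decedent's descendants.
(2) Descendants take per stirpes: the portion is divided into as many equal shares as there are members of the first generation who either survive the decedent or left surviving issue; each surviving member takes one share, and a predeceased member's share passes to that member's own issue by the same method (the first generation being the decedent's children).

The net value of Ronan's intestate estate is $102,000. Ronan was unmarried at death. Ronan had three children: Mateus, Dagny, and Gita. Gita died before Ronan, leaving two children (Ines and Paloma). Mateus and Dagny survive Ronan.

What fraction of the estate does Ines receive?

The entire $102,000 passes to the descendants.
That amount ($102,000) is divided into 3 shares of $34,000: Mateus and Dagny each take $34,000; Gita's $34,000 share passes to Gita's issue.
Gita's share ($34,000) is divided into 2 shares of $17,000: Ines and Paloma each take $17,000.

Ines receives 1/6 of the estate.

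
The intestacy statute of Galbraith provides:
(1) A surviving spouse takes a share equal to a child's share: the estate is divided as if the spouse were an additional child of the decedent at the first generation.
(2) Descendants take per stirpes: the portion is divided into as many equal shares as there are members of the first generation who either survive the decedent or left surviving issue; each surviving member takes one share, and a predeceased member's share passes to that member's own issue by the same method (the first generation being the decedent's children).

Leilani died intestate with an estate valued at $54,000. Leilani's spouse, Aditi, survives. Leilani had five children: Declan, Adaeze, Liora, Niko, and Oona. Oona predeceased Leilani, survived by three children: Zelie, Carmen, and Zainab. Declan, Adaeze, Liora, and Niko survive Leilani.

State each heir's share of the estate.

Aditi: $9,000; Declan: $9,000; Adaeze: $9,000; Liora: $9,000; Niko: $9,000; Zelie: $3,000; Carmen: $3,000; Zainab: $3,000

The spouse counts as an additional share at the children's level, so there are 6 primary shares of $9,000. Aditi takes one such share ($9,000).
The children's combined portion ($45,000) is divided into 5 shares of $9,000: Declan, Adaeze, Liora, and Niko each take $9,000; Oona's $9,000 share passes to Oona's issue.
Oona's share ($9,000) is divided into 3 shares of $3,000: Zelie, Carmen, and Zainab each take $3,000.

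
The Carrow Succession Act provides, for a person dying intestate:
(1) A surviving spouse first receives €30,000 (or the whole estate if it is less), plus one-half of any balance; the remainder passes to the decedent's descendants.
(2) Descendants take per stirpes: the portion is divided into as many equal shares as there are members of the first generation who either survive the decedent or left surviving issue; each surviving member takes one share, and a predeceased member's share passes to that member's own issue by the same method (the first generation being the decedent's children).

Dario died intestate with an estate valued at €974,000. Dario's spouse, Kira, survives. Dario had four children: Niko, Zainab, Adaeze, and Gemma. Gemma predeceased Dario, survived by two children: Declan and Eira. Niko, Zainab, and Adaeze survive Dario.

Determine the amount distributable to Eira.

Eira receives €59,000.

Kira first takes €30,000, leaving a balance of €944,000. Kira then takes one-half of the balance (€472,000), for a total of €502,000. The remaining €472,000 passes to the descendants.
The descendants' portion (€472,000) is divided into 4 shares of €118,000: Niko, Zainab, and Adaeze each take €118,000; Gemma's €118,000 share passes to Gemma's issue.
Gemma's share (€118,000) is divided into 2 shares of €59,000: Declan and Eira each take €59,000.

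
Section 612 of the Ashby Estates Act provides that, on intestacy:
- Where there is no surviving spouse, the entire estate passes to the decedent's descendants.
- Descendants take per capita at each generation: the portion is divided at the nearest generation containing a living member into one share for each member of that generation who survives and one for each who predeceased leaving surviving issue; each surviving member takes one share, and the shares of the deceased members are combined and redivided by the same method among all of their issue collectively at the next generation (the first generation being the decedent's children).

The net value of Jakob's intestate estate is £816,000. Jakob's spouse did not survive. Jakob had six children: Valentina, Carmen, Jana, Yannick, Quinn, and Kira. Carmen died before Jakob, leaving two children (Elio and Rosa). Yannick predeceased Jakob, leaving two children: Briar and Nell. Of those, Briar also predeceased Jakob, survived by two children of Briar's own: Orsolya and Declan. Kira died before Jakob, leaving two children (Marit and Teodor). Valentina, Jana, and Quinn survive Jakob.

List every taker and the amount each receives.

The entire £816,000 passes to the descendants.
That amount (£816,000) is divided at the children's generation into 6 shares of £136,000. Valentina, Jana, and Quinn each take £136,000. The 3 shares of the deceased (Carmen, Yannick, and Kira) are combined into a pool of £408,000.
That pool (£408,000) is divided at the grandchildren's generation into 6 shares of £68,000. Elio, Rosa, Nell, Marit, and Teodor each take £68,000. The remaining share for the deceased Briar (£68,000) is carried to the next generation.
That pool (£68,000) is divided at the great-grandchildren's generation equally among Orsolya and Declan: £34,000 each.

Valentina: £136,000; Elio: £68,000; Rosa: £68,000; Jana: £136,000; Orsolya: £34,000; Declan: £34,000; Nell: £68,000; Quinn: £136,000; Marit: £68,000; Teodor: £68,000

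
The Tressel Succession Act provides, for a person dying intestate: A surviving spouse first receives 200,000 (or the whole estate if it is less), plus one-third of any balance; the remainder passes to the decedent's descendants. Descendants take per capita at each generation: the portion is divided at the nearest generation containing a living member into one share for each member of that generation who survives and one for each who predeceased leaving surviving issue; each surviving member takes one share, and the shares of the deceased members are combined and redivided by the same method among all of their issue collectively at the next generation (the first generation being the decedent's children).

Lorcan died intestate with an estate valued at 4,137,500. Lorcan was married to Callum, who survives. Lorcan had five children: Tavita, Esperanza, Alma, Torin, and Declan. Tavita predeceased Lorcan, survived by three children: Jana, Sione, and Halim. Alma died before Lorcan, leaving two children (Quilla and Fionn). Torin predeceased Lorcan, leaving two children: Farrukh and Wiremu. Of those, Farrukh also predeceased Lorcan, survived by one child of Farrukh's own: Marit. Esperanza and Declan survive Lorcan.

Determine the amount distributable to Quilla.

Quilla receives 225,000.

Callum first takes 200,000, leaving a balance of 3,937,500. Callum then takes one-third of the balance (1,312,500), for a total of 1,512,500. The remaining 2,625,000 passes to the descendants.
The descendants' portion (2,625,000) is divided at the children's generation into 5 shares of 525,000. Esperanza and Declan each take 525,000. The 3 shares of the deceased (Tavita, Alma, and Torin) are combined into a pool of 1,575,000.
That pool (1,575,000) is divided at the grandchildren's generation into 7 shares of 225,000. Jana, Sione, Halim, Quilla, Fionn, and Wiremu each take 225,000. The remaining share for the deceased Farrukh (225,000) is carried to the next generation.
That pool (225,000) passes entirely to Marit, the sole taker at the great-grandchildren's generation.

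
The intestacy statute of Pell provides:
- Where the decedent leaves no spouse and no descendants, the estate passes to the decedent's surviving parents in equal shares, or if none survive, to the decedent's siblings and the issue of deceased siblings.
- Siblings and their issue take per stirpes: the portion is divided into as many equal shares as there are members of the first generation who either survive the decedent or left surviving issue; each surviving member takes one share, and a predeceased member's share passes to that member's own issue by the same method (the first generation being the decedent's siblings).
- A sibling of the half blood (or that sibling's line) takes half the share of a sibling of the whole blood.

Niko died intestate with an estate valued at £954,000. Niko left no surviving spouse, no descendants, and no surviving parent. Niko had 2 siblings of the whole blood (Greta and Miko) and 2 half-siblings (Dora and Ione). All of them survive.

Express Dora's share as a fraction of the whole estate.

The entire £954,000 passes to the siblings and their issue.
Counting each half-blood sibling's line as half a unit, there are 3 units in £954,000, so one unit is £318,000. Whole-blood lines (Greta and Miko) take £318,000 each; half-blood lines (Dora and Ione) take £159,000 each.

Dora receives 1/6 of the estate.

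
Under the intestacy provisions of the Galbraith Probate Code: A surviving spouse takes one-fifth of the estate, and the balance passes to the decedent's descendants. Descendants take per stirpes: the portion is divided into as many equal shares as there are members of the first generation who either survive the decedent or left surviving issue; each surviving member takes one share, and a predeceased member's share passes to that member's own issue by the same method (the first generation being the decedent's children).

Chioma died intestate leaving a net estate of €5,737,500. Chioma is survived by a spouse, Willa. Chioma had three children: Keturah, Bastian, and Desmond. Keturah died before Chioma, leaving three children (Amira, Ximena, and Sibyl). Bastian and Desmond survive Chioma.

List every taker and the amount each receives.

Willa: €1,147,500; Amira: €510,000; Ximena: €510,000; Sibyl: €510,000; Bastian: €1,530,000; Desmond: €1,530,000

Willa takes one-fifth of €5,737,500 = €1,147,500. The remaining €4,590,000 passes to the descendants.
The descendants' portion (€4,590,000) is divided into 3 shares of €1,530,000: Bastian and Desmond each take €1,530,000; Keturah's €1,530,000 share passes to Keturah's issue.
Keturah's share (€1,530,000) is divided into 3 shares of €510,000: Amira, Ximena, and Sibyl each take €510,000.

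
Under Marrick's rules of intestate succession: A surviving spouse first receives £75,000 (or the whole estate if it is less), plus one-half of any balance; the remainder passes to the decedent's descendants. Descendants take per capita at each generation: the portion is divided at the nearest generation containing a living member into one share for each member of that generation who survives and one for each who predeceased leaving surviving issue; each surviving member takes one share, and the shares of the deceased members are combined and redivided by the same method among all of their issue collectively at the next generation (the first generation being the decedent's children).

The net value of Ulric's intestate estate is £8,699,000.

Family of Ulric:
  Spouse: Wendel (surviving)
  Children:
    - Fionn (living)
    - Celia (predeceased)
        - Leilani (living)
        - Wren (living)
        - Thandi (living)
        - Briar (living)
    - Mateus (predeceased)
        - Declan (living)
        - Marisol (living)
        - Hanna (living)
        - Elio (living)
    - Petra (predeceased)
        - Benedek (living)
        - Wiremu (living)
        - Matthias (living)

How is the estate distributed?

Wendel first takes £75,000, leaving a balance of £8,624,000. Wendel then takes one-half of the balance (£4,312,000), for a total of £4,387,000. The remaining £4,312,000 passes to the descendants.
The descendants' portion (£4,312,000) is divided at the children's generation into 4 shares of £1,078,000. Fionn takes £1,078,000. The 3 shares of the deceased (Celia, Mateus, and Petra) are combined into a pool of £3,234,000.
That pool (£3,234,000) is divided at the grandchildren's generation equally among Leilani, Wren, Thandi, Briar, Declan, Marisol, Hanna, Elio, Benedek, Wiremu, and Matthias: £294,000 each.

Wendel: £4,387,000; Fionn: £1,078,000; Leilani: £294,000; Wren: £294,000; Thandi: £294,000; Briar: £294,000; Declan: £294,000; Marisol: £294,000; Hanna: £294,000; Elio: £294,000; Benedek: £294,000; Wiremu: £294,000; Matthias: £294,000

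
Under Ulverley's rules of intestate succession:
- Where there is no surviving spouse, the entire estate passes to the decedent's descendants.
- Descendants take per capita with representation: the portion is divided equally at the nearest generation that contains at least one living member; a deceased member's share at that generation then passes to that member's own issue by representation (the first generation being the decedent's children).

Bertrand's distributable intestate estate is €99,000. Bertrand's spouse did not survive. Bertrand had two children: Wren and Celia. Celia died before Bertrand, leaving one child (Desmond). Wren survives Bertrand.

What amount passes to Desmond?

The entire €99,000 passes to the descendants.
That amount (€99,000) is divided into 2 shares of €49,500: Wren takes €49,500; Celia's €49,500 share passes to Celia's issue.
Celia's share (€49,500) passes entirely to Desmond.

Desmond receives €49,500.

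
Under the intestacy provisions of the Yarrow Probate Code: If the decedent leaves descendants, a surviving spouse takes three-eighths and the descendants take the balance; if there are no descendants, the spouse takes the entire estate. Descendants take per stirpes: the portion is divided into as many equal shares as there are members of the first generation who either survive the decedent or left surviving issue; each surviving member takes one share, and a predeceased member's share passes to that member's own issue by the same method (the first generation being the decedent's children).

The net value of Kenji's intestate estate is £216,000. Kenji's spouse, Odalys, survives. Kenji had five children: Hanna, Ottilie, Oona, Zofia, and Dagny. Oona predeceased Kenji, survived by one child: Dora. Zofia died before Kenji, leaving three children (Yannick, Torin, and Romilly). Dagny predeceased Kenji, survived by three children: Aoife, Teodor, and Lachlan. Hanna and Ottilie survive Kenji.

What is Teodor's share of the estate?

Odalys takes three-eighths of £216,000 = £81,000. The remaining £135,000 passes to the descendants.
The descendants' portion (£135,000) is divided into 5 shares of £27,000: Hanna and Ottilie each take £27,000; Oona's £27,000 share passes to Oona's issue; Zofia's £27,000 share passes to Zofia's issue; Dagny's £27,000 share passes to Dagny's issue.
Oona's share (£27,000) passes entirely to Dora.
Zofia's share (£27,000) is divided into 3 shares of £9,000: Yannick, Torin, and Romilly each take £9,000.
Dagny's share (£27,000) is divided into 3 shares of £9,000: Aoife, Teodor, and Lachlan each take £9,000.

Teodor receives £9,000.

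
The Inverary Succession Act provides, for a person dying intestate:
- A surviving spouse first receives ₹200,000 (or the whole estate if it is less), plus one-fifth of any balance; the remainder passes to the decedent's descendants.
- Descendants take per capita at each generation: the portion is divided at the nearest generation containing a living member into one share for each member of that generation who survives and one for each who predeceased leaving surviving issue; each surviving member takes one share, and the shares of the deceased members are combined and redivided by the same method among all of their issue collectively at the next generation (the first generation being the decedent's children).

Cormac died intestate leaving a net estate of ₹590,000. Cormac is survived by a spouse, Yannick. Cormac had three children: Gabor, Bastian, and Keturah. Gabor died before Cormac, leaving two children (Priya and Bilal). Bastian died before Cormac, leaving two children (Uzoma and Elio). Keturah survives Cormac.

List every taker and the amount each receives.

Yannick: ₹278,000; Priya: ₹52,000; Bilal: ₹52,000; Uzoma: ₹52,000; Elio: ₹52,000; Keturah: ₹104,000

Yannick first takes ₹200,000, leaving a balance of ₹390,000. Yannick then takes one-fifth of the balance (₹78,000), for a total of ₹278,000. The remaining ₹312,000 passes to the descendants.
The descendants' portion (₹312,000) is divided at the children's generation into 3 shares of ₹104,000. Keturah takes ₹104,000. The 2 shares of the deceased (Gabor and Bastian) are combined into a pool of ₹208,000.
That pool (₹208,000) is divided at the grandchildren's generation equally among Priya, Bilal, Uzoma, and Elio: ₹52,000 each.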